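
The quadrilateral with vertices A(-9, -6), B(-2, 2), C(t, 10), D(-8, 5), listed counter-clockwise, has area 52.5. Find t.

The doubled signed area Σ (x_i y_{i+1} − x_{i+1} y_i) is linear in t.
With t=0 it equals 123; the coefficient of t is 3 (from the two edges through C).
So 3·t + 123 = 2·52.5 = 105 ⇒ t = -6.

-6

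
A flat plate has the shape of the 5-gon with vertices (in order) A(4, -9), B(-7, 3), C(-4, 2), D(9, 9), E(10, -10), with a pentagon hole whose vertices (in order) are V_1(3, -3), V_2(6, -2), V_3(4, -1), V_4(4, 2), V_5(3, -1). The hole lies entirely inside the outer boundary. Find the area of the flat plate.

163.5

Outer boundary:
Σ = (-51) + (-2) + (-54) + (-180) + (-50) = -337
Area = |Σ|/2 = 168.5.
Hole:
Apply Gauss's area formula: 2A = Σ (x_i·y_{i+1} − x_{i+1}·y_i), indices taken mod 5.
Cross-terms: 12, 2, 12, -10, -6  ⇒  Σ = 10
Area = |Σ|/2 = 5.
Net area = 168.5 − 5 = 163.5.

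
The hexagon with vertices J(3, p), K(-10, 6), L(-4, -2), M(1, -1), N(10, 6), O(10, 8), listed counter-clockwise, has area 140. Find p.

10

The doubled signed area Σ (x_i y_{i+1} − x_{i+1} y_i) is linear in p.
With p=0 it equals 80; the coefficient of p is 20 (from the two edges through J).
So 20·p + 80 = 2·140 = 280 ⇒ p = 10.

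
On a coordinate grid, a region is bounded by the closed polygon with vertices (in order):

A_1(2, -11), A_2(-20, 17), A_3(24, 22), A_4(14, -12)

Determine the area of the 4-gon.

880

Σ = (-186) + (-848) + (-596) + (-130) = -1760
Area = |Σ|/2 = 880.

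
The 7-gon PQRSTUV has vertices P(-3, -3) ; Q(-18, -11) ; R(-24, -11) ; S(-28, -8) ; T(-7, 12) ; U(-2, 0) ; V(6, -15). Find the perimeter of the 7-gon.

|PQ| = √((-15)² + (-8)²) = √289 = 17
|QR| = √((-6)² + (0)²) = √36 = 6
|RS| = √((-4)² + (3)²) = √25 = 5
|ST| = √((21)² + (20)²) = √841 = 29
|TU| = √((5)² + (-12)²) = √169 = 13
|UV| = √((8)² + (-15)²) = √289 = 17
|VP| = √((-9)² + (12)²) = √225 = 15
Perimeter = 17 + 6 + 5 + 29 + 13 + 17 + 15 = 102.

102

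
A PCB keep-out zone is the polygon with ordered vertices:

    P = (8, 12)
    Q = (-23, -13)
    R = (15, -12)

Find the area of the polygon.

459.5

P→Q: (8)(-13) − (-23)(12) = 172
Q→R: (-23)(-12) − (15)(-13) = 471
R→P: (15)(12) − (8)(-12) = 276
Σ = 919
Area = |Σ|/2 = 459.5.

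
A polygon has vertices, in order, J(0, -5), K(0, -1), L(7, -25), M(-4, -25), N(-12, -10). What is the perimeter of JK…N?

|JK| = √((0)² + (4)²) = √16 = 4
|KL| = √((7)² + (-24)²) = √625 = 25
|LM| = √((-11)² + (0)²) = √121 = 11
|MN| = √((-8)² + (15)²) = √289 = 17
|NJ| = √((12)² + (5)²) = √169 = 13
Perimeter = 4 + 25 + 11 + 17 + 13 = 70.

70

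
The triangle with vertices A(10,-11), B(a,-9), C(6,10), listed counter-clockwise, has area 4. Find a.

10

The doubled signed area Σ (x_i y_{i+1} − x_{i+1} y_i) is linear in a.
With a=0 it equals -202; the coefficient of a is 21 (from the two edges through B).
So 21·a + -202 = 2·4 = 8 ⇒ a = 10.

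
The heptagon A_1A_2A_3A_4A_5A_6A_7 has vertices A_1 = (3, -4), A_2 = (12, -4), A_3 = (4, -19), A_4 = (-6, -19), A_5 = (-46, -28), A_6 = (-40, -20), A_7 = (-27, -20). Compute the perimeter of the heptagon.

|A_1A_2| = √((9)² + (0)²) = √81 = 9
|A_2A_3| = √((-8)² + (-15)²) = √289 = 17
|A_3A_4| = √((-10)² + (0)²) = √100 = 10
|A_4A_5| = √((-40)² + (-9)²) = √1681 = 41
|A_5A_6| = √((6)² + (8)²) = √100 = 10
|A_6A_7| = √((13)² + (0)²) = √169 = 13
|A_7A_1| = √((30)² + (16)²) = √1156 = 34
Perimeter = 9 + 17 + 10 + 41 + 10 + 13 + 34 = 134.

134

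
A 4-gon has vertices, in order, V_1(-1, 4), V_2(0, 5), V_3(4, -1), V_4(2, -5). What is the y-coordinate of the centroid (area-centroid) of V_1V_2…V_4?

Apply the shoelace (surveyor's) formula. First the cross-terms c_i = x_i·y_{i+1} − x_{i+1}·y_i:
  -5, -20, -18, 3  ⇒  2A = -40, A = -20.
Then Σ (y_i + y_{i+1})·c_i = -20, so ȳ = -20 / (6·(-20)) = 1/6.

1/6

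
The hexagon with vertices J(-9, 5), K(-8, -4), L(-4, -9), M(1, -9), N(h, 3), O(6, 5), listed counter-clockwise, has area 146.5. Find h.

4

Write out the shoelace sum; only the two edges meeting at N involve h:
2·Area = [(1·3 − h·(-9)) + (h·5 − 6·3)] + 252
       = 14·h + 237 = 293
⇒ h = 4.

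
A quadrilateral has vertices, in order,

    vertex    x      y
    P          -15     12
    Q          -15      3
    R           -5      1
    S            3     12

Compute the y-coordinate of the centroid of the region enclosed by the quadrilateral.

Apply the surveyor's formula. First the cross-terms c_i = x_i·y_{i+1} − x_{i+1}·y_i:
  135, 0, -63, 216  ⇒  2A = 288, A = 144.
Then Σ (y_i + y_{i+1})·c_i = 6390, so ȳ = 6390 / (6·144) = 355/48.

355/48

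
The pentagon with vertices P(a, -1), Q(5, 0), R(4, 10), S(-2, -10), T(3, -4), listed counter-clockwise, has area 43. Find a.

The doubled signed area Σ (x_i y_{i+1} − x_{i+1} y_i) is linear in a.
With a=0 it equals 70; the coefficient of a is 4 (from the two edges through P).
So 4·a + 70 = 2·43 = 86 ⇒ a = 4.

4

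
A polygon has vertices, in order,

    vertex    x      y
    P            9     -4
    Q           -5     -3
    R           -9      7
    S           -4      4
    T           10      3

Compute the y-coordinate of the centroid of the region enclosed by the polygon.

Apply the shoelace formula. First the cross-terms c_i = x_i·y_{i+1} − x_{i+1}·y_i:
  -47, -62, -8, -52, -67  ⇒  2A = -236, A = -118.
Then Σ (y_i + y_{i+1})·c_i = -304, so ȳ = -304 / (6·(-118)) = 76/177.

76/177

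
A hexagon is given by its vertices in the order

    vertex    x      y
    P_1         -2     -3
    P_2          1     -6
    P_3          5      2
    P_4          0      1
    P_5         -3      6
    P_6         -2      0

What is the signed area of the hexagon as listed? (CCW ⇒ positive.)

36.5

Apply the shoelace formula: 2A = Σ (x_i·y_{i+1} − x_{i+1}·y_i), indices taken mod 6.
Σ = (15) + (32) + (5) + (3) + (12) + (6) = 73
Signed area = Σ/2 = 36.5 (positive ⇒ counter-clockwise traversal).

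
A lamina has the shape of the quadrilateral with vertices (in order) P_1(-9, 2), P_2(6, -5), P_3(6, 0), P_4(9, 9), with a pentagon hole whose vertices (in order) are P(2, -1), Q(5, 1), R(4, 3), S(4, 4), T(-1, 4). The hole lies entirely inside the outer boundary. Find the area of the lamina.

90.5

Outer boundary:
Cross-terms: 33, 30, 54, 99  ⇒  Σ = 216
Area = |Σ|/2 = 108.
Hole:
Σ = (7) + (11) + (4) + (20) + (-7) = 35
Area = |Σ|/2 = 17.5.
Net area = 108 − 17.5 = 90.5.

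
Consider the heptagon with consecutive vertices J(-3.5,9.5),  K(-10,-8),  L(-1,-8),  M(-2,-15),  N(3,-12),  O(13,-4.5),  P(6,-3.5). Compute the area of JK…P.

215.875

Apply the shoelace formula: 2A = Σ (x_i·y_{i+1} − x_{i+1}·y_i), indices taken mod 7.
J→K: (-3.5)(-8) − (-10)(9.5) = 123
K→L: (-10)(-8) − (-1)(-8) = 72
L→M: (-1)(-15) − (-2)(-8) = -1
M→N: (-2)(-12) − (3)(-15) = 69
N→O: (3)(-4.5) − (13)(-12) = 142.5
O→P: (13)(-3.5) − (6)(-4.5) = -18.5
P→J: (6)(9.5) − (-3.5)(-3.5) = 44.75
Σ = 431.75
Area = |Σ|/2 = 215.875.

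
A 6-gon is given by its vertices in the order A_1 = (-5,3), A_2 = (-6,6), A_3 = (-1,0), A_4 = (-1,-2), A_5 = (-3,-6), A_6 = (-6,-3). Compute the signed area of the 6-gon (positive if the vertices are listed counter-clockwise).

-32

Apply the shoelace formula: 2A = Σ (x_i·y_{i+1} − x_{i+1}·y_i), indices taken mod 6.
Σ = (-12) + (6) + (2) + (0) + (-27) + (-33) = -64
Signed area = Σ/2 = -32 (negative ⇒ clockwise traversal).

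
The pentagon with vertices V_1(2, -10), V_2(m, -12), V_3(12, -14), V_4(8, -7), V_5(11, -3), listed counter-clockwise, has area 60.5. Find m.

The doubled signed area Σ (x_i y_{i+1} − x_{i+1} y_i) is linear in m.
With m=0 it equals 97; the coefficient of m is -4 (from the two edges through V_2).
So -4·m + 97 = 2·60.5 = 121 ⇒ m = -6.

-6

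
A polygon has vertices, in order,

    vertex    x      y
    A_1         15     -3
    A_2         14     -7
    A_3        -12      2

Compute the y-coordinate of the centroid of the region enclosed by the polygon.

-8/3

Apply Gauss's area formula. First the cross-terms c_i = x_i·y_{i+1} − x_{i+1}·y_i:
  -63, -56, 6  ⇒  2A = -113, A = -56.5.
Then Σ (y_i + y_{i+1})·c_i = 904, so ȳ = 904 / (6·(-56.5)) = -8/3.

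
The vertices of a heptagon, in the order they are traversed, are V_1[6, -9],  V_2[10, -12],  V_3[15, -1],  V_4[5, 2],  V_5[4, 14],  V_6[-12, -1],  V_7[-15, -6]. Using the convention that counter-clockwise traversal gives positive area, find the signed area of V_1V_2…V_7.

V_1→V_2: (6)(-12) − (10)(-9) = 18
V_2→V_3: (10)(-1) − (15)(-12) = 170
V_3→V_4: (15)(2) − (5)(-1) = 35
V_4→V_5: (5)(14) − (4)(2) = 62
V_5→V_6: (4)(-1) − (-12)(14) = 164
V_6→V_7: (-12)(-6) − (-15)(-1) = 57
V_7→V_1: (-15)(-9) − (6)(-6) = 171
Σ = 677
Signed area = Σ/2 = 338.5 (positive ⇒ counter-clockwise traversal).

338.5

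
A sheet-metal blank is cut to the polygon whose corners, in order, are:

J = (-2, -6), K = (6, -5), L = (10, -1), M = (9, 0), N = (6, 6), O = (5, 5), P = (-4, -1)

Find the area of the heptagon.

95

Apply the shoelace (surveyor's) formula: 2A = Σ (x_i·y_{i+1} − x_{i+1}·y_i), indices taken mod 7.
Σ = (46) + (44) + (9) + (54) + (0) + (15) + (22) = 190
Area = |Σ|/2 = 95.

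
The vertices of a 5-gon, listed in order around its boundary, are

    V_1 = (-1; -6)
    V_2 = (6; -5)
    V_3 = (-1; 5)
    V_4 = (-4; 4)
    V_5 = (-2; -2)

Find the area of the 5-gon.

54

Apply Gauss's area formula: 2A = Σ (x_i·y_{i+1} − x_{i+1}·y_i), indices taken mod 5.
Σ = (41) + (25) + (16) + (16) + (10) = 108
Area = |Σ|/2 = 54.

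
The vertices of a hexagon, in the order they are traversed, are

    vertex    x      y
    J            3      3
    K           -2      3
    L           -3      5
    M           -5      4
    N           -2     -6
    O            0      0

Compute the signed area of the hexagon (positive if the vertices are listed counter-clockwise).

Cross-terms: 15, -1, 13, 38, 0, 0  ⇒  Σ = 65
Signed area = Σ/2 = 32.5 (positive ⇒ counter-clockwise traversal).

32.5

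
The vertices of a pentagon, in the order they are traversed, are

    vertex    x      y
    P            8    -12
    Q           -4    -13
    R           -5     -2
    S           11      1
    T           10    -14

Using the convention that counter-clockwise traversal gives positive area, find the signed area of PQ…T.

Apply the shoelace formula: 2A = Σ (x_i·y_{i+1} − x_{i+1}·y_i), indices taken mod 5.
P→Q: (8)(-13) − (-4)(-12) = -152
Q→R: (-4)(-2) − (-5)(-13) = -57
R→S: (-5)(1) − (11)(-2) = 17
S→T: (11)(-14) − (10)(1) = -164
T→P: (10)(-12) − (8)(-14) = -8
Σ = -364
Signed area = Σ/2 = -182 (negative ⇒ clockwise traversal).

-182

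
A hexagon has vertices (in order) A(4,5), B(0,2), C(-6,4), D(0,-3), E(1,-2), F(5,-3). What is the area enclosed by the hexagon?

42.5

Apply Gauss's area formula: 2A = Σ (x_i·y_{i+1} − x_{i+1}·y_i), indices taken mod 6.
Σ = (8) + (12) + (18) + (3) + (7) + (37) = 85
Area = |Σ|/2 = 42.5.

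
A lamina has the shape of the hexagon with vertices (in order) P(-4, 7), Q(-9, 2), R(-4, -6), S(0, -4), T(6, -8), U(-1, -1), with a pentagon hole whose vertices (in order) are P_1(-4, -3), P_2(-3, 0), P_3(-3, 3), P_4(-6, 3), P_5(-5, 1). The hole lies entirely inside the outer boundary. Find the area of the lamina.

Outer boundary:
Apply the surveyor's formula: 2A = Σ (x_i·y_{i+1} − x_{i+1}·y_i), indices taken mod 6.
Σ = (55) + (62) + (16) + (24) + (-14) + (-11) = 132
Area = |Σ|/2 = 66.
Hole:
Cross-terms: -9, -9, 9, 9, 19  ⇒  Σ = 19
Area = |Σ|/2 = 9.5.
Net area = 66 − 9.5 = 56.5.

56.5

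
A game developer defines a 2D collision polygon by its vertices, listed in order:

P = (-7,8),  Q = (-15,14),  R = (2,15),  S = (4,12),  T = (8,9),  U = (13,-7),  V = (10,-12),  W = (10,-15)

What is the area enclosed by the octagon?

Cross-terms: 22, -253, -36, -60, -173, -86, -30, -25  ⇒  Σ = -641
Area = |Σ|/2 = 320.5.

320.5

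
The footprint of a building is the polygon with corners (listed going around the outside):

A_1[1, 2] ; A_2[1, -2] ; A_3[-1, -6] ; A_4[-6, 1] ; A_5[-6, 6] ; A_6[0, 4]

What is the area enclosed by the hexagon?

53.5

Apply the shoelace (surveyor's) formula: 2A = Σ (x_i·y_{i+1} − x_{i+1}·y_i), indices taken mod 6.
Cross-terms: -4, -8, -37, -30, -24, -4  ⇒  Σ = -107
Area = |Σ|/2 = 53.5.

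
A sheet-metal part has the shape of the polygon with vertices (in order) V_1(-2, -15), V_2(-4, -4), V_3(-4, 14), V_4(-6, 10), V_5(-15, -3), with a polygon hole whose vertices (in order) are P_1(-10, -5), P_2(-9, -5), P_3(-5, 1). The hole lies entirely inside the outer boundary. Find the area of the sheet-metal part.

Outer boundary:
Σ = (-52) + (-72) + (44) + (168) + (219) = 307
Area = |Σ|/2 = 153.5.
Hole:
Σ = (5) + (-34) + (35) = 6
Area = |Σ|/2 = 3.
Net area = 153.5 − 3 = 150.5.

150.5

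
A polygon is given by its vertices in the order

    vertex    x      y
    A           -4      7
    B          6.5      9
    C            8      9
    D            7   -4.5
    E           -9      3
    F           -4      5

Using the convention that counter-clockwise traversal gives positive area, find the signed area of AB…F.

-127.25

A→B: (-4)(9) − (6.5)(7) = -81.5
B→C: (6.5)(9) − (8)(9) = -13.5
C→D: (8)(-4.5) − (7)(9) = -99
D→E: (7)(3) − (-9)(-4.5) = -19.5
E→F: (-9)(5) − (-4)(3) = -33
F→A: (-4)(7) − (-4)(5) = -8
Σ = -254.5
Signed area = Σ/2 = -127.25 (negative ⇒ clockwise traversal).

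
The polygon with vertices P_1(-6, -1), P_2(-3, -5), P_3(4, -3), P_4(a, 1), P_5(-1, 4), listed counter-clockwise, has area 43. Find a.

Write out the shoelace sum; only the two edges meeting at P_4 involve a:
2·Area = [(4·1 − a·(-3)) + (a·4 − (-1)·1)] + 81
       = 7·a + 86 = 86
⇒ a = 0.

0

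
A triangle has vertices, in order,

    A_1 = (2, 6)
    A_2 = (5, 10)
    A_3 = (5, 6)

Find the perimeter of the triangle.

12

|A_1A_2| = √((3)² + (4)²) = √25 = 5
|A_2A_3| = √((0)² + (-4)²) = √16 = 4
|A_3A_1| = √((-3)² + (0)²) = √9 = 3
Perimeter = 5 + 4 + 3 = 12.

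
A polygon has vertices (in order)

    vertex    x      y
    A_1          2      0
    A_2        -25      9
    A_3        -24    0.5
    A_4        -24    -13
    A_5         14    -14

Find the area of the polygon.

545.75

Apply the shoelace (surveyor's) formula: 2A = Σ (x_i·y_{i+1} − x_{i+1}·y_i), indices taken mod 5.
Cross-terms: 18, 203.5, 324, 518, 28  ⇒  Σ = 1091.5
Area = |Σ|/2 = 545.75.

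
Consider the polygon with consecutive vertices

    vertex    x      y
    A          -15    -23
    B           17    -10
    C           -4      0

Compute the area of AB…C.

Σ = (541) + (-40) + (92) = 593
Area = |Σ|/2 = 296.5.

296.5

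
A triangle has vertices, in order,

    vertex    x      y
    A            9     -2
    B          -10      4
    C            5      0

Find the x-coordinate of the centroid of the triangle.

Apply Gauss's area formula. First the cross-terms c_i = x_i·y_{i+1} − x_{i+1}·y_i:
  16, -20, -10  ⇒  2A = -14, A = -7.
Then Σ (x_i + x_{i+1})·c_i = -56, so x̄ = -56 / (6·(-7)) = 4/3.

4/3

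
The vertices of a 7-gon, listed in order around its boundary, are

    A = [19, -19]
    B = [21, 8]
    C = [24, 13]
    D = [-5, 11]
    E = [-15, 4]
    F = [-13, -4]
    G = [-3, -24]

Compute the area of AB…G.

Apply the shoelace formula: 2A = Σ (x_i·y_{i+1} − x_{i+1}·y_i), indices taken mod 7.
Σ = (551) + (81) + (329) + (145) + (112) + (300) + (513) = 2031
Area = |Σ|/2 = 1015.5.

1015.5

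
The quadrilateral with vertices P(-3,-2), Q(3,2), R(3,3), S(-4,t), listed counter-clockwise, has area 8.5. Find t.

-1

The doubled signed area Σ (x_i y_{i+1} − x_{i+1} y_i) is linear in t.
With t=0 it equals 23; the coefficient of t is 6 (from the two edges through S).
So 6·t + 23 = 2·8.5 = 17 ⇒ t = -1.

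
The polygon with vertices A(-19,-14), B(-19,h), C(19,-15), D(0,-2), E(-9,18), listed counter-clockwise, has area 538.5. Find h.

-17

The doubled signed area Σ (x_i y_{i+1} − x_{i+1} y_i) is linear in h.
With h=0 it equals 431; the coefficient of h is -38 (from the two edges through B).
So -38·h + 431 = 2·538.5 = 1077 ⇒ h = -17.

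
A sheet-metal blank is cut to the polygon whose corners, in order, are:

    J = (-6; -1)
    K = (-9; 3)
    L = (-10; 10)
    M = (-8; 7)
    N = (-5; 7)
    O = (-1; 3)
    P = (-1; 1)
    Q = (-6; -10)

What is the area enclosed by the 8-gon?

71

J→K: (-6)(3) − (-9)(-1) = -27
K→L: (-9)(10) − (-10)(3) = -60
L→M: (-10)(7) − (-8)(10) = 10
M→N: (-8)(7) − (-5)(7) = -21
N→O: (-5)(3) − (-1)(7) = -8
O→P: (-1)(1) − (-1)(3) = 2
P→Q: (-1)(-10) − (-6)(1) = 16
Q→J: (-6)(-1) − (-6)(-10) = -54
Σ = -142
Area = |Σ|/2 = 71.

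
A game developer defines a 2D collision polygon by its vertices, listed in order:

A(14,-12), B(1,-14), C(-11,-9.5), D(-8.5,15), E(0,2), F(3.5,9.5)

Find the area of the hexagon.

Apply the surveyor's formula: 2A = Σ (x_i·y_{i+1} − x_{i+1}·y_i), indices taken mod 6.
Cross-terms: -184, -163.5, -245.75, -17, -7, -175  ⇒  Σ = -792.25
Area = |Σ|/2 = 396.125.

396.125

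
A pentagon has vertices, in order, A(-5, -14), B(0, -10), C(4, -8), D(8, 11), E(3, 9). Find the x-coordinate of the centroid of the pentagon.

2.2625

Apply the shoelace (surveyor's) formula. First the cross-terms c_i = x_i·y_{i+1} − x_{i+1}·y_i:
  50, 40, 108, 39, 3  ⇒  2A = 240, A = 120.
Then Σ (x_i + x_{i+1})·c_i = 1629, so x̄ = 1629 / (6·120) = 2.2625.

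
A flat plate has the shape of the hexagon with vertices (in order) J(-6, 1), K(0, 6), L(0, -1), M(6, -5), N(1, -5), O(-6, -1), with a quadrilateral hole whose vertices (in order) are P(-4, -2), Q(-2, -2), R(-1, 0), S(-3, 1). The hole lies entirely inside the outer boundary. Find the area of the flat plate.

43.5

Outer boundary:
Σ = (-36) + (0) + (6) + (-25) + (-31) + (-12) = -98
Area = |Σ|/2 = 49.
Hole:
Cross-terms: 4, -2, -1, 10  ⇒  Σ = 11
Area = |Σ|/2 = 5.5.
Net area = 49 − 5.5 = 43.5.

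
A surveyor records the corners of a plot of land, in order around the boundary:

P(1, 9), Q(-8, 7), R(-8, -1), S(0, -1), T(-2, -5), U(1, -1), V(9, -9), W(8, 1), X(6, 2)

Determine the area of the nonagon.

Apply the shoelace (surveyor's) formula: 2A = Σ (x_i·y_{i+1} − x_{i+1}·y_i), indices taken mod 9.
P→Q: (1)(7) − (-8)(9) = 79
Q→R: (-8)(-1) − (-8)(7) = 64
R→S: (-8)(-1) − (0)(-1) = 8
S→T: (0)(-5) − (-2)(-1) = -2
T→U: (-2)(-1) − (1)(-5) = 7
U→V: (1)(-9) − (9)(-1) = 0
V→W: (9)(1) − (8)(-9) = 81
W→X: (8)(2) − (6)(1) = 10
X→P: (6)(9) − (1)(2) = 52
Σ = 299
Area = |Σ|/2 = 149.5.

149.5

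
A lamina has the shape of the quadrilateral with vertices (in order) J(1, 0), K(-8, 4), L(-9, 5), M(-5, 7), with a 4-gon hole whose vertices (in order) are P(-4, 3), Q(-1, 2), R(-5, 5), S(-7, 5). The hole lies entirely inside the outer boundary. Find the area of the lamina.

Outer boundary:
Σ = (4) + (-4) + (-38) + (-7) = -45
Area = |Σ|/2 = 22.5.
Hole:
Cross-terms: -5, 5, 10, -1  ⇒  Σ = 9
Area = |Σ|/2 = 4.5.
Net area = 22.5 − 4.5 = 18.

18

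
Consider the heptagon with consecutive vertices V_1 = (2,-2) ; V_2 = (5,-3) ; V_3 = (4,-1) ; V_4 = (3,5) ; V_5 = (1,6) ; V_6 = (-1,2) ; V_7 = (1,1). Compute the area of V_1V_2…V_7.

Apply the shoelace (surveyor's) formula: 2A = Σ (x_i·y_{i+1} − x_{i+1}·y_i), indices taken mod 7.
Σ = (4) + (7) + (23) + (13) + (8) + (-3) + (-4) = 48
Area = |Σ|/2 = 24.

24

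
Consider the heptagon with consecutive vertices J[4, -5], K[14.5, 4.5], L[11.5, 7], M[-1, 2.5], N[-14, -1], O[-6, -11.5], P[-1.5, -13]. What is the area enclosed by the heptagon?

Apply the shoelace (surveyor's) formula: 2A = Σ (x_i·y_{i+1} − x_{i+1}·y_i), indices taken mod 7.
J→K: (4)(4.5) − (14.5)(-5) = 90.5
K→L: (14.5)(7) − (11.5)(4.5) = 49.75
L→M: (11.5)(2.5) − (-1)(7) = 35.75
M→N: (-1)(-1) − (-14)(2.5) = 36
N→O: (-14)(-11.5) − (-6)(-1) = 155
O→P: (-6)(-13) − (-1.5)(-11.5) = 60.75
P→J: (-1.5)(-5) − (4)(-13) = 59.5
Σ = 487.25
Area = |Σ|/2 = 243.625.

243.625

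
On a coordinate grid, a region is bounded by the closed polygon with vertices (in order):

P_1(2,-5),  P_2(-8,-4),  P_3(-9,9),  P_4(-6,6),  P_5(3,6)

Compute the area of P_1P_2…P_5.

118.5

Apply the surveyor's formula: 2A = Σ (x_i·y_{i+1} − x_{i+1}·y_i), indices taken mod 5.
Σ = (-48) + (-108) + (0) + (-54) + (-27) = -237
Area = |Σ|/2 = 118.5.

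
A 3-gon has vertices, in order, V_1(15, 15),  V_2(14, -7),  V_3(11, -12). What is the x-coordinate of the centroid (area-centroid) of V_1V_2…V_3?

40/3

Apply the surveyor's formula. First the cross-terms c_i = x_i·y_{i+1} − x_{i+1}·y_i:
  -315, -91, 345  ⇒  2A = -61, A = -30.5.
Then Σ (x_i + x_{i+1})·c_i = -2440, so x̄ = -2440 / (6·(-30.5)) = 40/3.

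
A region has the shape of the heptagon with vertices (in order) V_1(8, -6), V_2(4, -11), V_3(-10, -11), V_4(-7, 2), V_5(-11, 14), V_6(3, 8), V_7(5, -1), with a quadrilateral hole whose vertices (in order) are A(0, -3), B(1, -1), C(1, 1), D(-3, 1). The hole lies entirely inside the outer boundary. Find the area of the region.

Outer boundary:
Apply the shoelace (surveyor's) formula: 2A = Σ (x_i·y_{i+1} − x_{i+1}·y_i), indices taken mod 7.
Σ = (-64) + (-154) + (-97) + (-76) + (-130) + (-43) + (-22) = -586
Area = |Σ|/2 = 293.
Hole:
Σ = (3) + (2) + (4) + (9) = 18
Area = |Σ|/2 = 9.
Net area = 293 − 9 = 284.

284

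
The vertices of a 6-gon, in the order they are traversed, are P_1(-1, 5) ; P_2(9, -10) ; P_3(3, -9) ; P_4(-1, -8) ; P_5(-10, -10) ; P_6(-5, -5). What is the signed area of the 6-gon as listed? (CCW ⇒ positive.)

Apply Gauss's area formula: 2A = Σ (x_i·y_{i+1} − x_{i+1}·y_i), indices taken mod 6.
Σ = (-35) + (-51) + (-33) + (-70) + (0) + (-30) = -219
Signed area = Σ/2 = -109.5 (negative ⇒ clockwise traversal).

-109.5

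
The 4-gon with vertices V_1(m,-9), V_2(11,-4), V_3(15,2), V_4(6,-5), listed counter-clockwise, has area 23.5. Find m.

The doubled signed area Σ (x_i y_{i+1} − x_{i+1} y_i) is linear in m.
With m=0 it equals 40; the coefficient of m is 1 (from the two edges through V_1).
So 1·m + 40 = 2·23.5 = 47 ⇒ m = 7.

7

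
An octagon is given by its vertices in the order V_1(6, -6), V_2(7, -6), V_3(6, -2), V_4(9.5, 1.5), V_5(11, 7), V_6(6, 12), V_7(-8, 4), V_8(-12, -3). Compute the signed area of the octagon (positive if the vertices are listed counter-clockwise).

239

Apply the shoelace formula: 2A = Σ (x_i·y_{i+1} − x_{i+1}·y_i), indices taken mod 8.
Cross-terms: 6, 22, 28, 50, 90, 120, 72, 90  ⇒  Σ = 478
Signed area = Σ/2 = 239 (positive ⇒ counter-clockwise traversal).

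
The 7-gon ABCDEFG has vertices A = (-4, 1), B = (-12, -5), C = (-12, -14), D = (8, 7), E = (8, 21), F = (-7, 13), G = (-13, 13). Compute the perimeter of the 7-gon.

100

|AB| = √((-8)² + (-6)²) = √100 = 10
|BC| = √((0)² + (-9)²) = √81 = 9
|CD| = √((20)² + (21)²) = √841 = 29
|DE| = √((0)² + (14)²) = √196 = 14
|EF| = √((-15)² + (-8)²) = √289 = 17
|FG| = √((-6)² + (0)²) = √36 = 6
|GA| = √((9)² + (-12)²) = √225 = 15
Perimeter = 10 + 9 + 29 + 14 + 17 + 6 + 15 = 100.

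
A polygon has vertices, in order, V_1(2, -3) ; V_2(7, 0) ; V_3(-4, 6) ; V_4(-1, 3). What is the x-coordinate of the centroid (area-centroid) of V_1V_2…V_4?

Apply Gauss's area formula. First the cross-terms c_i = x_i·y_{i+1} − x_{i+1}·y_i:
  21, 42, -6, -3  ⇒  2A = 54, A = 27.
Then Σ (x_i + x_{i+1})·c_i = 342, so x̄ = 342 / (6·27) = 19/9.

19/9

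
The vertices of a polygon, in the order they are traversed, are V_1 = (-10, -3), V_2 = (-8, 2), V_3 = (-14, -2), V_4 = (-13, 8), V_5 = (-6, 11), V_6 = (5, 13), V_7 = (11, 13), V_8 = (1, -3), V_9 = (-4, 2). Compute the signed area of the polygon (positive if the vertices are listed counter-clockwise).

Σ = (-44) + (44) + (-138) + (-95) + (-133) + (-78) + (-46) + (-10) + (32) = -468
Signed area = Σ/2 = -234 (negative ⇒ clockwise traversal).

-234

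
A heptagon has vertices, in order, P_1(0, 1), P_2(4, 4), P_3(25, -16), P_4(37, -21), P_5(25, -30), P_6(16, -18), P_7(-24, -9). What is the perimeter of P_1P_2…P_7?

|P_1P_2| = √((4)² + (3)²) = √25 = 5
|P_2P_3| = √((21)² + (-20)²) = √841 = 29
|P_3P_4| = √((12)² + (-5)²) = √169 = 13
|P_4P_5| = √((-12)² + (-9)²) = √225 = 15
|P_5P_6| = √((-9)² + (12)²) = √225 = 15
|P_6P_7| = √((-40)² + (9)²) = √1681 = 41
|P_7P_1| = √((24)² + (10)²) = √676 = 26
Perimeter = 5 + 29 + 13 + 15 + 15 + 41 + 26 = 144.

144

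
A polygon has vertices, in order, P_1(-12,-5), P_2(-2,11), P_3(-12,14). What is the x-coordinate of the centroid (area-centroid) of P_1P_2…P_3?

-26/3

Apply the surveyor's formula. First the cross-terms c_i = x_i·y_{i+1} − x_{i+1}·y_i:
  -142, 104, 228  ⇒  2A = 190, A = 95.
Then Σ (x_i + x_{i+1})·c_i = -4940, so x̄ = -4940 / (6·95) = -26/3.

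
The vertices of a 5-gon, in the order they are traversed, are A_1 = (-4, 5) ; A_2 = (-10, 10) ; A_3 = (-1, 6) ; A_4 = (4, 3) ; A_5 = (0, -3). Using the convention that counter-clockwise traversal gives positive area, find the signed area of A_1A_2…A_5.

-45.5

Apply the shoelace (surveyor's) formula: 2A = Σ (x_i·y_{i+1} − x_{i+1}·y_i), indices taken mod 5.
Σ = (10) + (-50) + (-27) + (-12) + (-12) = -91
Signed area = Σ/2 = -45.5 (negative ⇒ clockwise traversal).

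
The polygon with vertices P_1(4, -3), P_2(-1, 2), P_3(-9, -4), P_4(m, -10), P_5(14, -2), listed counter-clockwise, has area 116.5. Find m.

The doubled signed area Σ (x_i y_{i+1} − x_{i+1} y_i) is linear in m.
With m=0 it equals 223; the coefficient of m is 2 (from the two edges through P_4).
So 2·m + 223 = 2·116.5 = 233 ⇒ m = 5.

5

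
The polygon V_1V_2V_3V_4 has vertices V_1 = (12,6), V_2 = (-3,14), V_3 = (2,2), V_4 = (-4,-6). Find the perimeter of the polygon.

|V_1V_2| = √((-15)² + (8)²) = √289 = 17
|V_2V_3| = √((5)² + (-12)²) = √169 = 13
|V_3V_4| = √((-6)² + (-8)²) = √100 = 10
|V_4V_1| = √((16)² + (12)²) = √400 = 20
Perimeter = 17 + 13 + 10 + 20 = 60.

60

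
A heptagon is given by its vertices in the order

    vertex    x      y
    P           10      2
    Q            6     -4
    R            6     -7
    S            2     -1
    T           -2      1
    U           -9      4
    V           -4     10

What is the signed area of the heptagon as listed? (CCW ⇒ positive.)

-121.5

Apply the shoelace (surveyor's) formula: 2A = Σ (x_i·y_{i+1} − x_{i+1}·y_i), indices taken mod 7.
Σ = (-52) + (-18) + (8) + (0) + (1) + (-74) + (-108) = -243
Signed area = Σ/2 = -121.5 (negative ⇒ clockwise traversal).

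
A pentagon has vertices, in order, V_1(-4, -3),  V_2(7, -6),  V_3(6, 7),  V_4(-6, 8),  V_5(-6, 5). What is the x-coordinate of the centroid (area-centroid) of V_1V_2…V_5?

7/9

Apply the surveyor's formula. First the cross-terms c_i = x_i·y_{i+1} − x_{i+1}·y_i:
  45, 85, 90, 18, 38  ⇒  2A = 276, A = 138.
Then Σ (x_i + x_{i+1})·c_i = 644, so x̄ = 644 / (6·138) = 7/9.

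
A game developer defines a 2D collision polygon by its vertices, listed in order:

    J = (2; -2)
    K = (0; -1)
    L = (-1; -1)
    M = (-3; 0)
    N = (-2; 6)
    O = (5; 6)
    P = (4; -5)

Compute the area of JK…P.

56.5

Apply the shoelace (surveyor's) formula: 2A = Σ (x_i·y_{i+1} − x_{i+1}·y_i), indices taken mod 7.
Σ = (-2) + (-1) + (-3) + (-18) + (-42) + (-49) + (2) = -113
Area = |Σ|/2 = 56.5.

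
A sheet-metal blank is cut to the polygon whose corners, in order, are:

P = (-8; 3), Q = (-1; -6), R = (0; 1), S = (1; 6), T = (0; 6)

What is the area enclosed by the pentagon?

51.5

P→Q: (-8)(-6) − (-1)(3) = 51
Q→R: (-1)(1) − (0)(-6) = -1
R→S: (0)(6) − (1)(1) = -1
S→T: (1)(6) − (0)(6) = 6
T→P: (0)(3) − (-8)(6) = 48
Σ = 103
Area = |Σ|/2 = 51.5.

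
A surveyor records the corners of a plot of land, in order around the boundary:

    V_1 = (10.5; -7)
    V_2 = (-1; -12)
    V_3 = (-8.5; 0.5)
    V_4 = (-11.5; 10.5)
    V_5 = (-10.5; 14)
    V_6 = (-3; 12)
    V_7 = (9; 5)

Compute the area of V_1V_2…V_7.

346.125

Apply the shoelace formula: 2A = Σ (x_i·y_{i+1} − x_{i+1}·y_i), indices taken mod 7.
V_1→V_2: (10.5)(-12) − (-1)(-7) = -133
V_2→V_3: (-1)(0.5) − (-8.5)(-12) = -102.5
V_3→V_4: (-8.5)(10.5) − (-11.5)(0.5) = -83.5
V_4→V_5: (-11.5)(14) − (-10.5)(10.5) = -50.75
V_5→V_6: (-10.5)(12) − (-3)(14) = -84
V_6→V_7: (-3)(5) − (9)(12) = -123
V_7→V_1: (9)(-7) − (10.5)(5) = -115.5
Σ = -692.25
Area = |Σ|/2 = 346.125.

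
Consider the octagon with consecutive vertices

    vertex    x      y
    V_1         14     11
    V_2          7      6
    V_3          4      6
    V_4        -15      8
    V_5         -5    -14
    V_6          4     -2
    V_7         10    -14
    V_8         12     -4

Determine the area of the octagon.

Σ = (7) + (18) + (122) + (250) + (66) + (-36) + (128) + (188) = 743
Area = |Σ|/2 = 371.5.

371.5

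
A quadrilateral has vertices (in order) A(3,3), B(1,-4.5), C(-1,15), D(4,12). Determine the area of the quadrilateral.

51

A→B: (3)(-4.5) − (1)(3) = -16.5
B→C: (1)(15) − (-1)(-4.5) = 10.5
C→D: (-1)(12) − (4)(15) = -72
D→A: (4)(3) − (3)(12) = -24
Σ = -102
Area = |Σ|/2 = 51.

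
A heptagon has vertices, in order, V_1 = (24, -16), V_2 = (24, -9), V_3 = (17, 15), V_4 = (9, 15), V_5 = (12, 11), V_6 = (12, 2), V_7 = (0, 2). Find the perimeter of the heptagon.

|V_1V_2| = √((0)² + (7)²) = √49 = 7
|V_2V_3| = √((-7)² + (24)²) = √625 = 25
|V_3V_4| = √((-8)² + (0)²) = √64 = 8
|V_4V_5| = √((3)² + (-4)²) = √25 = 5
|V_5V_6| = √((0)² + (-9)²) = √81 = 9
|V_6V_7| = √((-12)² + (0)²) = √144 = 12
|V_7V_1| = √((24)² + (-18)²) = √900 = 30
Perimeter = 7 + 25 + 8 + 5 + 9 + 12 + 30 = 96.

96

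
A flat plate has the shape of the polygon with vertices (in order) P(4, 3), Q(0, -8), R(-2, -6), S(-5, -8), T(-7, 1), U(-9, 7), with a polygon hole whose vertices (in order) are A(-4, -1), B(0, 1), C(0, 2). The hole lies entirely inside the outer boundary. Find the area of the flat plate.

Outer boundary:
Apply Gauss's area formula: 2A = Σ (x_i·y_{i+1} − x_{i+1}·y_i), indices taken mod 6.
Σ = (-32) + (-16) + (-14) + (-61) + (-40) + (-55) = -218
Area = |Σ|/2 = 109.
Hole:
Apply the shoelace (surveyor's) formula: 2A = Σ (x_i·y_{i+1} − x_{i+1}·y_i), indices taken mod 3.
Σ = (-4) + (0) + (8) = 4
Area = |Σ|/2 = 2.
Net area = 109 − 2 = 107.

107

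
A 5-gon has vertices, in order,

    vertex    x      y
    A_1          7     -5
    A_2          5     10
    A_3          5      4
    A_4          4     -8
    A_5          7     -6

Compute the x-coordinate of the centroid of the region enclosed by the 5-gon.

131/24

Apply the shoelace (surveyor's) formula. First the cross-terms c_i = x_i·y_{i+1} − x_{i+1}·y_i:
  95, -30, -56, 32, 7  ⇒  2A = 48, A = 24.
Then Σ (x_i + x_{i+1})·c_i = 786, so x̄ = 786 / (6·24) = 131/24.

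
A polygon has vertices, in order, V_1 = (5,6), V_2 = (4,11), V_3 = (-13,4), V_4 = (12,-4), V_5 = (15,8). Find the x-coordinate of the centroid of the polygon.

Apply Gauss's area formula. First the cross-terms c_i = x_i·y_{i+1} − x_{i+1}·y_i:
  31, 159, 4, 156, 50  ⇒  2A = 400, A = 200.
Then Σ (x_i + x_{i+1})·c_i = 4056, so x̄ = 4056 / (6·200) = 3.38.

3.38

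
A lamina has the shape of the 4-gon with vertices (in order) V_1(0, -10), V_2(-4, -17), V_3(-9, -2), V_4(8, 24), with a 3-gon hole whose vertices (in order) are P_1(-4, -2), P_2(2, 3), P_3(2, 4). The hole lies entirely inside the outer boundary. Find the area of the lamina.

229.5

Outer boundary:
V_1→V_2: (0)(-17) − (-4)(-10) = -40
V_2→V_3: (-4)(-2) − (-9)(-17) = -145
V_3→V_4: (-9)(24) − (8)(-2) = -200
V_4→V_1: (8)(-10) − (0)(24) = -80
Σ = -465
Area = |Σ|/2 = 232.5.
Hole:
Apply the shoelace (surveyor's) formula: 2A = Σ (x_i·y_{i+1} − x_{i+1}·y_i), indices taken mod 3.
Σ = (-8) + (2) + (12) = 6
Area = |Σ|/2 = 3.
Net area = 232.5 − 3 = 229.5.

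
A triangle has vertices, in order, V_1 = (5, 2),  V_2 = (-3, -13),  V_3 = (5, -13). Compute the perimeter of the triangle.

|V_1V_2| = √((-8)² + (-15)²) = √289 = 17
|V_2V_3| = √((8)² + (0)²) = √64 = 8
|V_3V_1| = √((0)² + (15)²) = √225 = 15
Perimeter = 17 + 8 + 15 = 40.

40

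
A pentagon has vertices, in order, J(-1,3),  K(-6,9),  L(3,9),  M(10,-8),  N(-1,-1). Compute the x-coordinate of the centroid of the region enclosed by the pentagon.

7/3

Apply the surveyor's formula. First the cross-terms c_i = x_i·y_{i+1} − x_{i+1}·y_i:
  9, -81, -114, -18, -4  ⇒  2A = -208, A = -104.
Then Σ (x_i + x_{i+1})·c_i = -1456, so x̄ = -1456 / (6·(-104)) = 7/3.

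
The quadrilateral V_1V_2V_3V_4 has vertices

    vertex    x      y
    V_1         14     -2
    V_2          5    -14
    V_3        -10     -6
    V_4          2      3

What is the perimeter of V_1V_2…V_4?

|V_1V_2| = √((-9)² + (-12)²) = √225 = 15
|V_2V_3| = √((-15)² + (8)²) = √289 = 17
|V_3V_4| = √((12)² + (9)²) = √225 = 15
|V_4V_1| = √((12)² + (-5)²) = √169 = 13
Perimeter = 15 + 17 + 15 + 13 = 60.

60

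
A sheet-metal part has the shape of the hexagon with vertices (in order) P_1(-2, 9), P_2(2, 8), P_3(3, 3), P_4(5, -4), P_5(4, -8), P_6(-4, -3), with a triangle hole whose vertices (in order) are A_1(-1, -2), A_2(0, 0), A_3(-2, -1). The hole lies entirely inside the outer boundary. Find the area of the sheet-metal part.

93

Outer boundary:
Apply the shoelace formula: 2A = Σ (x_i·y_{i+1} − x_{i+1}·y_i), indices taken mod 6.
Σ = (-34) + (-18) + (-27) + (-24) + (-44) + (-42) = -189
Area = |Σ|/2 = 94.5.
Hole:
Apply the shoelace (surveyor's) formula: 2A = Σ (x_i·y_{i+1} − x_{i+1}·y_i), indices taken mod 3.
A_1→A_2: (-1)(0) − (0)(-2) = 0
A_2→A_3: (0)(-1) − (-2)(0) = 0
A_3→A_1: (-2)(-2) − (-1)(-1) = 3
Σ = 3
Area = |Σ|/2 = 1.5.
Net area = 94.5 − 1.5 = 93.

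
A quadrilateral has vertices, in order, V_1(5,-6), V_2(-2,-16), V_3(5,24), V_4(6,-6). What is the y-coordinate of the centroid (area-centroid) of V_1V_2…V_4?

13/12

Apply Gauss's area formula. First the cross-terms c_i = x_i·y_{i+1} − x_{i+1}·y_i:
  -92, 32, -174, -6  ⇒  2A = -240, A = -120.
Then Σ (y_i + y_{i+1})·c_i = -780, so ȳ = -780 / (6·(-120)) = 13/12.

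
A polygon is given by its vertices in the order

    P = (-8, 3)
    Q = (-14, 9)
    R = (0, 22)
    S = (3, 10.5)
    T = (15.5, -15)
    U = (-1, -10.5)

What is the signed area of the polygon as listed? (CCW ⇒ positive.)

-438.25

Apply the shoelace (surveyor's) formula: 2A = Σ (x_i·y_{i+1} − x_{i+1}·y_i), indices taken mod 6.
Σ = (-30) + (-308) + (-66) + (-207.75) + (-177.75) + (-87) = -876.5
Signed area = Σ/2 = -438.25 (negative ⇒ clockwise traversal).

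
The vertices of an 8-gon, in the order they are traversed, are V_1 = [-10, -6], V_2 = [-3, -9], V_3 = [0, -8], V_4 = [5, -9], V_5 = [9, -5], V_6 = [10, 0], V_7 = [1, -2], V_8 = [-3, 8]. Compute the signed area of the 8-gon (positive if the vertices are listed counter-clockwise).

161

Apply the shoelace (surveyor's) formula: 2A = Σ (x_i·y_{i+1} − x_{i+1}·y_i), indices taken mod 8.
Cross-terms: 72, 24, 40, 56, 50, -20, 2, 98  ⇒  Σ = 322
Signed area = Σ/2 = 161 (positive ⇒ counter-clockwise traversal).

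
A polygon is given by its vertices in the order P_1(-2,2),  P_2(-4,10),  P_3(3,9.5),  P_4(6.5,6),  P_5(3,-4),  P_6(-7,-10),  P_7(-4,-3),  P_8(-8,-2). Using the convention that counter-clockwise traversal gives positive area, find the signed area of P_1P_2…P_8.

Apply Gauss's area formula: 2A = Σ (x_i·y_{i+1} − x_{i+1}·y_i), indices taken mod 8.
Σ = (-12) + (-68) + (-43.75) + (-44) + (-58) + (-19) + (-16) + (-20) = -280.75
Signed area = Σ/2 = -140.375 (negative ⇒ clockwise traversal).

-140.375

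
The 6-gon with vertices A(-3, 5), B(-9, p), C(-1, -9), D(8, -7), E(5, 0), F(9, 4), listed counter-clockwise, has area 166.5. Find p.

Write out the shoelace sum; only the two edges meeting at B involve p:
2·Area = [((-3)·p − (-9)·5) + ((-9)·(-9) − (-1)·p)] + 191
       = -2·p + 317 = 333
⇒ p = -8.

-8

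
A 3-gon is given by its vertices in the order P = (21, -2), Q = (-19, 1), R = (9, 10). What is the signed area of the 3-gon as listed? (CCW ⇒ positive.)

Apply the shoelace formula: 2A = Σ (x_i·y_{i+1} − x_{i+1}·y_i), indices taken mod 3.
Cross-terms: -17, -199, -228  ⇒  Σ = -444
Signed area = Σ/2 = -222 (negative ⇒ clockwise traversal).

-222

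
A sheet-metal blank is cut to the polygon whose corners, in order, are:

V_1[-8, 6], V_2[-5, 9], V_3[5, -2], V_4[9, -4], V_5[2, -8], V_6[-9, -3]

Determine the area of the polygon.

V_1→V_2: (-8)(9) − (-5)(6) = -42
V_2→V_3: (-5)(-2) − (5)(9) = -35
V_3→V_4: (5)(-4) − (9)(-2) = -2
V_4→V_5: (9)(-8) − (2)(-4) = -64
V_5→V_6: (2)(-3) − (-9)(-8) = -78
V_6→V_1: (-9)(6) − (-8)(-3) = -78
Σ = -299
Area = |Σ|/2 = 149.5.

149.5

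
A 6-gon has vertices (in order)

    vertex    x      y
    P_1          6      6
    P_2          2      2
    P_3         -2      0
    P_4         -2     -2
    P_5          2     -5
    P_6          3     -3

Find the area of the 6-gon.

P_1→P_2: (6)(2) − (2)(6) = 0
P_2→P_3: (2)(0) − (-2)(2) = 4
P_3→P_4: (-2)(-2) − (-2)(0) = 4
P_4→P_5: (-2)(-5) − (2)(-2) = 14
P_5→P_6: (2)(-3) − (3)(-5) = 9
P_6→P_1: (3)(6) − (6)(-3) = 36
Σ = 67
Area = |Σ|/2 = 33.5.

33.5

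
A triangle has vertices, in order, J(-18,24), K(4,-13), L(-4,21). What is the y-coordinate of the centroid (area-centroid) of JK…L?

32/3

Apply the surveyor's formula. First the cross-terms c_i = x_i·y_{i+1} − x_{i+1}·y_i:
  138, 32, 282  ⇒  2A = 452, A = 226.
Then Σ (y_i + y_{i+1})·c_i = 14464, so ȳ = 14464 / (6·226) = 32/3.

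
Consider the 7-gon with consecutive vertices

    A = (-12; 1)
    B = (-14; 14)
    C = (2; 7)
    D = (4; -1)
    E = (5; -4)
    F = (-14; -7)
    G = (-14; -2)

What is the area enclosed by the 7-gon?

Apply the shoelace (surveyor's) formula: 2A = Σ (x_i·y_{i+1} − x_{i+1}·y_i), indices taken mod 7.
Cross-terms: -154, -126, -30, -11, -91, -70, -38  ⇒  Σ = -520
Area = |Σ|/2 = 260.

260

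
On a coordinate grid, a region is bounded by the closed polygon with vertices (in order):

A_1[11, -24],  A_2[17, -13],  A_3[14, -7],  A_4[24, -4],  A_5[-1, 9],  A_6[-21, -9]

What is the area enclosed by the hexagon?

726.5

Σ = (265) + (63) + (112) + (212) + (198) + (603) = 1453
Area = |Σ|/2 = 726.5.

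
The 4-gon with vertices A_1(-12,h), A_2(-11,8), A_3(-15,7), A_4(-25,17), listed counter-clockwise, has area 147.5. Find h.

The doubled signed area Σ (x_i y_{i+1} − x_{i+1} y_i) is linear in h.
With h=0 it equals 71; the coefficient of h is -14 (from the two edges through A_1).
So -14·h + 71 = 2·147.5 = 295 ⇒ h = -16.

-16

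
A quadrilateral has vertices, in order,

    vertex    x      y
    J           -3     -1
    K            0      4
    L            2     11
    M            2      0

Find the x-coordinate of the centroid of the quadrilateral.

0.5

Apply the shoelace (surveyor's) formula. First the cross-terms c_i = x_i·y_{i+1} − x_{i+1}·y_i:
  -12, -8, -22, -2  ⇒  2A = -44, A = -22.
Then Σ (x_i + x_{i+1})·c_i = -66, so x̄ = -66 / (6·(-22)) = 0.5.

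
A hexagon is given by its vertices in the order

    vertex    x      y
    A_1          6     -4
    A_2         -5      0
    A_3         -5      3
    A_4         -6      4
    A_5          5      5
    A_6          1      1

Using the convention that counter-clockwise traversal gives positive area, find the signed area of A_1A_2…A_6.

Apply the shoelace formula: 2A = Σ (x_i·y_{i+1} − x_{i+1}·y_i), indices taken mod 6.
A_1→A_2: (6)(0) − (-5)(-4) = -20
A_2→A_3: (-5)(3) − (-5)(0) = -15
A_3→A_4: (-5)(4) − (-6)(3) = -2
A_4→A_5: (-6)(5) − (5)(4) = -50
A_5→A_6: (5)(1) − (1)(5) = 0
A_6→A_1: (1)(-4) − (6)(1) = -10
Σ = -97
Signed area = Σ/2 = -48.5 (negative ⇒ clockwise traversal).

-48.5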